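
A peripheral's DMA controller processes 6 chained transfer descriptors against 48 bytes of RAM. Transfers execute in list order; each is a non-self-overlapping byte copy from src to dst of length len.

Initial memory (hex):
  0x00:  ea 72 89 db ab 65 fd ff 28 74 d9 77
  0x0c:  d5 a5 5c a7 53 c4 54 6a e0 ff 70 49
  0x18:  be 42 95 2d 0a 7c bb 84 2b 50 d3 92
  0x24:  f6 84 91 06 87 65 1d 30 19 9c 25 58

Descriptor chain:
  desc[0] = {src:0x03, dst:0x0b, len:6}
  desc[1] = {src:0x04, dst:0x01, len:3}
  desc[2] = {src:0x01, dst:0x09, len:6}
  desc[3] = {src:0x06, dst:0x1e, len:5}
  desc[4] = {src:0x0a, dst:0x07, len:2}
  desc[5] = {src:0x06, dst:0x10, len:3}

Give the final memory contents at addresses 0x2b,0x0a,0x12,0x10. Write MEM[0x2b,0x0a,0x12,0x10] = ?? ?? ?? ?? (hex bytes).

MEM[0x2b,0x0a,0x12,0x10] = 30 65 fd fd

  after D0: wrote 6B at 0x0b = dbab65fdff28
  after D1: wrote 3B at 0x01 = ab65fd
  after D2: wrote 6B at 0x09 = ab65fdab65fd
  after D3: wrote 5B at 0x1e = fdff28ab65
  after D4: wrote 2B at 0x07 = 65fd
  after D5: wrote 3B at 0x10 = fd65fd
query mem[0x2b]=0x30, mem[0x0a]=0x65, mem[0x12]=0xfd, mem[0x10]=0xfd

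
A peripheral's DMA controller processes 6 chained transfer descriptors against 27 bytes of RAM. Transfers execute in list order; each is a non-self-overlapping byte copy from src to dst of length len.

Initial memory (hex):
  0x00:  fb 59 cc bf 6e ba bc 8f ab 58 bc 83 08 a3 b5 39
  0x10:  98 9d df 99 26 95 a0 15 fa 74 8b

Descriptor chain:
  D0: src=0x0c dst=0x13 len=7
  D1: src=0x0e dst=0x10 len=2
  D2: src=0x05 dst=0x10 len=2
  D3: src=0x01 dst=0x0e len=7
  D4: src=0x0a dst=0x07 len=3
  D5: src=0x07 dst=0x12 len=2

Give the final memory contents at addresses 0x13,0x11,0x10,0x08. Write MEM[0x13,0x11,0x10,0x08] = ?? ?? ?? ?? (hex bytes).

MEM[0x13,0x11,0x10,0x08] = 83 6e bf 83

D0: mem[0x13..0x19] <- [08 a3 b5 39 98 9d df]
D1: mem[0x10..0x11] <- [b5 39]
D2: mem[0x10..0x11] <- [ba bc]
D3: mem[0x0e..0x14] <- [59 cc bf 6e ba bc 8f]
D4: mem[0x07..0x09] <- [bc 83 08]
D5: mem[0x12..0x13] <- [bc 83]
query mem[0x13]=0x83, mem[0x11]=0x6e, mem[0x10]=0xbf, mem[0x08]=0x83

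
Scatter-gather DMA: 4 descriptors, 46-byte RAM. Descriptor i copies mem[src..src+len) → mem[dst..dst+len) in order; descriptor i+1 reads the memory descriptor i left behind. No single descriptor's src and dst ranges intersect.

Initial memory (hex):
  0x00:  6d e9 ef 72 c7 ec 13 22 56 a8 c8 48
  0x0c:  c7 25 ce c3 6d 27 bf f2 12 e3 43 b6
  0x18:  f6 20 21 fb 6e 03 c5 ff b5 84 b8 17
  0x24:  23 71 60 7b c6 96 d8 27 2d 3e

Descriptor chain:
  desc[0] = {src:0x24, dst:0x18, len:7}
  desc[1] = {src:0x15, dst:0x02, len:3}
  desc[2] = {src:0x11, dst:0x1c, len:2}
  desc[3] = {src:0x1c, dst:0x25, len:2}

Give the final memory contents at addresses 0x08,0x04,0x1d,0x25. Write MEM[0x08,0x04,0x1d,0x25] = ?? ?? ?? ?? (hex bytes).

#0 dst[0x18+7] := {0x23,0x71,0x60,0x7b,0xc6,0x96,0xd8}
#1 dst[0x02+3] := {0xe3,0x43,0xb6}
#2 dst[0x1c+2] := {0x27,0xbf}
#3 dst[0x25+2] := {0x27,0xbf}
query mem[0x08]=0x56, mem[0x04]=0xb6, mem[0x1d]=0xbf, mem[0x25]=0x27

MEM[0x08,0x04,0x1d,0x25] = 56 b6 bf 27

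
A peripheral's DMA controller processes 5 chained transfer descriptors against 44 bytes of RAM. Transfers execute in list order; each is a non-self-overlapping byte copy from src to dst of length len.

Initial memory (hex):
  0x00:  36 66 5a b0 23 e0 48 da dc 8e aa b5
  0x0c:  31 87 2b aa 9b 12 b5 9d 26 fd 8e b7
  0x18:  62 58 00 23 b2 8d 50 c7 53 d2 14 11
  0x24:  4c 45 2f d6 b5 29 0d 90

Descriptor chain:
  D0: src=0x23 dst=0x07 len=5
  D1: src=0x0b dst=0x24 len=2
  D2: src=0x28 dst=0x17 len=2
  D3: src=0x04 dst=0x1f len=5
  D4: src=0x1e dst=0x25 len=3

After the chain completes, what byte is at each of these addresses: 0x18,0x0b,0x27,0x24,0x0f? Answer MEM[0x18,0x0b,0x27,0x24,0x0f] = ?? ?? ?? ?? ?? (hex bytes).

MEM[0x18,0x0b,0x27,0x24,0x0f] = 29 d6 e0 d6 aa

D0: mem[0x07..0x0b] <- [11 4c 45 2f d6]
D1: mem[0x24..0x25] <- [d6 31]
D2: mem[0x17..0x18] <- [b5 29]
D3: mem[0x1f..0x23] <- [23 e0 48 11 4c]
D4: mem[0x25..0x27] <- [50 23 e0]
query mem[0x18]=0x29, mem[0x0b]=0xd6, mem[0x27]=0xe0, mem[0x24]=0xd6, mem[0x0f]=0xaa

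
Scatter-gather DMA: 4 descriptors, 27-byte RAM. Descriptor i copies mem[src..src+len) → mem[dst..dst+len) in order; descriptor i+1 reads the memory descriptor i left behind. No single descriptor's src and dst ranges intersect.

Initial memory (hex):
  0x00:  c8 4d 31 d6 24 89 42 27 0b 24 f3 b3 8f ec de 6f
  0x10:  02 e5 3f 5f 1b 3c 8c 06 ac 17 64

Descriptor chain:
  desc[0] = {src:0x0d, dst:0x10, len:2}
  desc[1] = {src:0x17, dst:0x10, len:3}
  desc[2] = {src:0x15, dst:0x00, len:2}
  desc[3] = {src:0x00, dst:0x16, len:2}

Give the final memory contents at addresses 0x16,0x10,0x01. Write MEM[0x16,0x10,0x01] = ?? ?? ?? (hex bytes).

[0] 0x0d->0x10 len=2 : ec de
[1] 0x17->0x10 len=3 : 06 ac 17
[2] 0x15->0x00 len=2 : 3c 8c
[3] 0x00->0x16 len=2 : 3c 8c
query mem[0x16]=0x3c, mem[0x10]=0x06, mem[0x01]=0x8c

MEM[0x16,0x10,0x01] = 3c 06 8c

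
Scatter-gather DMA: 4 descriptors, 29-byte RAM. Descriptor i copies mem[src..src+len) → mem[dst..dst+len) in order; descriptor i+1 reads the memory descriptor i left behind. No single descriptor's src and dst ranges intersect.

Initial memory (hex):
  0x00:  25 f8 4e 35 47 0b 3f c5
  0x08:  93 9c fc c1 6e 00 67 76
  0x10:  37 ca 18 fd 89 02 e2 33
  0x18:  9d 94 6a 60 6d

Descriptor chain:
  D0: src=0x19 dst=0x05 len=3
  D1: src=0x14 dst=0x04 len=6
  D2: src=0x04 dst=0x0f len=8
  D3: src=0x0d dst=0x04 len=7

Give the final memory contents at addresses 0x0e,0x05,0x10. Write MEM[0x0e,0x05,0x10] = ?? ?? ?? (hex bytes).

MEM[0x0e,0x05,0x10] = 67 67 02

[0] 0x19->0x05 len=3 : 94 6a 60
[1] 0x14->0x04 len=6 : 89 02 e2 33 9d 94
[2] 0x04->0x0f len=8 : 89 02 e2 33 9d 94 fc c1
[3] 0x0d->0x04 len=7 : 00 67 89 02 e2 33 9d
query mem[0x0e]=0x67, mem[0x05]=0x67, mem[0x10]=0x02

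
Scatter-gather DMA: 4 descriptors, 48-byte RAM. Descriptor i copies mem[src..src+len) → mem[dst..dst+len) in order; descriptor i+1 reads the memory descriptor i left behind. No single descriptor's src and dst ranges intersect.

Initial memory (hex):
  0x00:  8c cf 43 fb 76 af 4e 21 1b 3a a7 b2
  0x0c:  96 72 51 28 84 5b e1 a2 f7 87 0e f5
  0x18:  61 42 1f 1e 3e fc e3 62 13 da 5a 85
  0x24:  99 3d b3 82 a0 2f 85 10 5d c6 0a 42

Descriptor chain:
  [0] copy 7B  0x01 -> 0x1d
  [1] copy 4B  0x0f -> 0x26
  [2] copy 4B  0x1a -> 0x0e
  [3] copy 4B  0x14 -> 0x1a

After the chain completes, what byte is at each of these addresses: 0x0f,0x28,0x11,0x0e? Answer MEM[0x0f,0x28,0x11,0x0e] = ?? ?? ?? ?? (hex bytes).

MEM[0x0f,0x28,0x11,0x0e] = 1e 5b cf 1f

  after D0: wrote 7B at 0x1d = cf43fb76af4e21
  after D1: wrote 4B at 0x26 = 28845be1
  after D2: wrote 4B at 0x0e = 1f1e3ecf
  after D3: wrote 4B at 0x1a = f7870ef5
query mem[0x0f]=0x1e, mem[0x28]=0x5b, mem[0x11]=0xcf, mem[0x0e]=0x1f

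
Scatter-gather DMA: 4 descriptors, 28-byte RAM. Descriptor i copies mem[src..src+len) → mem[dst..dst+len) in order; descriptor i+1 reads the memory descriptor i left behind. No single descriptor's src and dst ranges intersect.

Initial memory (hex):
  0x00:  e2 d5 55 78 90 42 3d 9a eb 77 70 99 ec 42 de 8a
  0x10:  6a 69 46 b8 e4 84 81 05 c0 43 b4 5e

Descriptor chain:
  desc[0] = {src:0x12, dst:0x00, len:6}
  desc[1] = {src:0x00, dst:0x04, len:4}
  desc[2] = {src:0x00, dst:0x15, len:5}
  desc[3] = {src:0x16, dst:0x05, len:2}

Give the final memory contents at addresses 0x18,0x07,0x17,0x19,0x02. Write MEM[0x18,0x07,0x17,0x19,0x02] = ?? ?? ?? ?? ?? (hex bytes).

MEM[0x18,0x07,0x17,0x19,0x02] = 84 84 e4 46 e4

  after D0: wrote 6B at 0x00 = 46b8e4848105
  after D1: wrote 4B at 0x04 = 46b8e484
  after D2: wrote 5B at 0x15 = 46b8e48446
  after D3: wrote 2B at 0x05 = b8e4
query mem[0x18]=0x84, mem[0x07]=0x84, mem[0x17]=0xe4, mem[0x19]=0x46, mem[0x02]=0xe4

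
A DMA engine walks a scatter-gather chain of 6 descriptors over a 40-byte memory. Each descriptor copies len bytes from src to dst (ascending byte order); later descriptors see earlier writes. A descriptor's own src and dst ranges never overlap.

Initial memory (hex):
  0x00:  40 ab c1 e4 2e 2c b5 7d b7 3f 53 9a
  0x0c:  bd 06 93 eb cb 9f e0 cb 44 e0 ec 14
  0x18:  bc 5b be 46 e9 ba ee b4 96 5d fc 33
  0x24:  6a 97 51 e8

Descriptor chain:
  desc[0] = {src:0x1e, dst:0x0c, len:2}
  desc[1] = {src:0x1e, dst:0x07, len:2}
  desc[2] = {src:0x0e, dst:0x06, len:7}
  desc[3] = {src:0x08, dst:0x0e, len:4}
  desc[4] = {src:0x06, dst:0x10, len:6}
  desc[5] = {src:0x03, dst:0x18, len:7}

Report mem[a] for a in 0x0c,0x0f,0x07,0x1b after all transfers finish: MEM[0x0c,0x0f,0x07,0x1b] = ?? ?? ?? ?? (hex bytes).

#0 dst[0x0c+2] := {0xee,0xb4}
#1 dst[0x07+2] := {0xee,0xb4}
#2 dst[0x06+7] := {0x93,0xeb,0xcb,0x9f,0xe0,0xcb,0x44}
#3 dst[0x0e+4] := {0xcb,0x9f,0xe0,0xcb}
#4 dst[0x10+6] := {0x93,0xeb,0xcb,0x9f,0xe0,0xcb}
#5 dst[0x18+7] := {0xe4,0x2e,0x2c,0x93,0xeb,0xcb,0x9f}
query mem[0x0c]=0x44, mem[0x0f]=0x9f, mem[0x07]=0xeb, mem[0x1b]=0x93

MEM[0x0c,0x0f,0x07,0x1b] = 44 9f eb 93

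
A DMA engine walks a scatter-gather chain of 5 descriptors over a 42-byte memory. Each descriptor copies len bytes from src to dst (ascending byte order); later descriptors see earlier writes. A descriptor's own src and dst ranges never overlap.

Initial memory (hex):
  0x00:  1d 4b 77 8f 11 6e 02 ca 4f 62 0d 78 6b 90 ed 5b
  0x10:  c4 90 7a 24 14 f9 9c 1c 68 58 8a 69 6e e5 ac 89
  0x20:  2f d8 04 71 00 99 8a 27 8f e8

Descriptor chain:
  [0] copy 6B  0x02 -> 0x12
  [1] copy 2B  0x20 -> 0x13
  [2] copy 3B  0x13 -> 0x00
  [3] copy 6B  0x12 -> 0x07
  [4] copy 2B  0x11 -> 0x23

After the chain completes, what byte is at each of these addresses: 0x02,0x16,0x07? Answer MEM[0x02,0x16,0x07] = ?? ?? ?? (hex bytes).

MEM[0x02,0x16,0x07] = 6e 02 77

D0: mem[0x12..0x17] <- [77 8f 11 6e 02 ca]
D1: mem[0x13..0x14] <- [2f d8]
D2: mem[0x00..0x02] <- [2f d8 6e]
D3: mem[0x07..0x0c] <- [77 2f d8 6e 02 ca]
D4: mem[0x23..0x24] <- [90 77]
query mem[0x02]=0x6e, mem[0x16]=0x02, mem[0x07]=0x77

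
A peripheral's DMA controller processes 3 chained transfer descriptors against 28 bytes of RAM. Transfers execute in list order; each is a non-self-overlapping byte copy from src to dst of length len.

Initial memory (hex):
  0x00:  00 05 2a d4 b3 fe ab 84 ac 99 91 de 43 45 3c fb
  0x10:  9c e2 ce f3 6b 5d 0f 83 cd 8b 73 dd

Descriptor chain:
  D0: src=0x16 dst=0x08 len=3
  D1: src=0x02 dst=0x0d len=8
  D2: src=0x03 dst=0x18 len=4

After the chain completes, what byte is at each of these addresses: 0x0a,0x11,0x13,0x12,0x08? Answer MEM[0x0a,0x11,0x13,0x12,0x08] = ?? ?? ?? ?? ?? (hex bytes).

MEM[0x0a,0x11,0x13,0x12,0x08] = cd ab 0f 84 0f

#0 dst[0x08+3] := {0x0f,0x83,0xcd}
#1 dst[0x0d+8] := {0x2a,0xd4,0xb3,0xfe,0xab,0x84,0x0f,0x83}
#2 dst[0x18+4] := {0xd4,0xb3,0xfe,0xab}
query mem[0x0a]=0xcd, mem[0x11]=0xab, mem[0x13]=0x0f, mem[0x12]=0x84, mem[0x08]=0x0f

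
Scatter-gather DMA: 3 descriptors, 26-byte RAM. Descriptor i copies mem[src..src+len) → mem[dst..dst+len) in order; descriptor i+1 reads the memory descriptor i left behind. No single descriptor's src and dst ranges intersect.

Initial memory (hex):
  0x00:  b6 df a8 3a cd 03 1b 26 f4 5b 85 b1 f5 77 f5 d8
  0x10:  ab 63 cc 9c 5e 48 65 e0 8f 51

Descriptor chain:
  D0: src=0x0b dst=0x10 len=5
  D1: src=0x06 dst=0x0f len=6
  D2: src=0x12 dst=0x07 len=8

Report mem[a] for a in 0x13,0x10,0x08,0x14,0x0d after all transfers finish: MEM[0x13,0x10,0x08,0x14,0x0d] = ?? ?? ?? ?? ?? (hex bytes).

[0] 0x0b->0x10 len=5 : b1 f5 77 f5 d8
[1] 0x06->0x0f len=6 : 1b 26 f4 5b 85 b1
[2] 0x12->0x07 len=8 : 5b 85 b1 48 65 e0 8f 51
query mem[0x13]=0x85, mem[0x10]=0x26, mem[0x08]=0x85, mem[0x14]=0xb1, mem[0x0d]=0x8f

MEM[0x13,0x10,0x08,0x14,0x0d] = 85 26 85 b1 8f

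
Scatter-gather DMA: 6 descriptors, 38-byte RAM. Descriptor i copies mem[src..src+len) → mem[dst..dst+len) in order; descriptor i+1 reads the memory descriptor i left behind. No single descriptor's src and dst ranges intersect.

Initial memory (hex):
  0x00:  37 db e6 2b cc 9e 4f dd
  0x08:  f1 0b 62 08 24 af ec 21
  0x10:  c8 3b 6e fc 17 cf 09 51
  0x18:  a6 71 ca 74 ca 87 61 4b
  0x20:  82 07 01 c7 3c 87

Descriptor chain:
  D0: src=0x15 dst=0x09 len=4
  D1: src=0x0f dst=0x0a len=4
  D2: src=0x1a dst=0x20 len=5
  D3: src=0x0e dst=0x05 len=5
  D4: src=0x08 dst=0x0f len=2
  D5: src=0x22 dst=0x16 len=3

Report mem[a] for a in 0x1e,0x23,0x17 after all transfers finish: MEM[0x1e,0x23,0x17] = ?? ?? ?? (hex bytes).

  after D0: wrote 4B at 0x09 = cf0951a6
  after D1: wrote 4B at 0x0a = 21c83b6e
  after D2: wrote 5B at 0x20 = ca74ca8761
  after D3: wrote 5B at 0x05 = ec21c83b6e
  after D4: wrote 2B at 0x0f = 3b6e
  after D5: wrote 3B at 0x16 = ca8761
query mem[0x1e]=0x61, mem[0x23]=0x87, mem[0x17]=0x87

MEM[0x1e,0x23,0x17] = 61 87 87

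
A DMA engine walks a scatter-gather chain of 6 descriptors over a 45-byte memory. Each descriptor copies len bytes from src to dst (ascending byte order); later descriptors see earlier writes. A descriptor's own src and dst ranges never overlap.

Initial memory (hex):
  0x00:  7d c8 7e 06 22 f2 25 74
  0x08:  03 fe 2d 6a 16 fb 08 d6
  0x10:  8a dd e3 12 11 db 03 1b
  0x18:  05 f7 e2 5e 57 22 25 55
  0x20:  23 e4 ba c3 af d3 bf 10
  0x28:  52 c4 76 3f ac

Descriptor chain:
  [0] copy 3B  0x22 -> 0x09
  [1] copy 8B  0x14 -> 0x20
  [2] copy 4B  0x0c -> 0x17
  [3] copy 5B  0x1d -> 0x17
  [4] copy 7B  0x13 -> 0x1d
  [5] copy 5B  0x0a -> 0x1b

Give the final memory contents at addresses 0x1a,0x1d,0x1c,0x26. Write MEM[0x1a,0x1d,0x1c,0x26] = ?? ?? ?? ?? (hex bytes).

MEM[0x1a,0x1d,0x1c,0x26] = 11 16 af e2

[0] 0x22->0x09 len=3 : ba c3 af
[1] 0x14->0x20 len=8 : 11 db 03 1b 05 f7 e2 5e
[2] 0x0c->0x17 len=4 : 16 fb 08 d6
[3] 0x1d->0x17 len=5 : 22 25 55 11 db
[4] 0x13->0x1d len=7 : 12 11 db 03 22 25 55
[5] 0x0a->0x1b len=5 : c3 af 16 fb 08
query mem[0x1a]=0x11, mem[0x1d]=0x16, mem[0x1c]=0xaf, mem[0x26]=0xe2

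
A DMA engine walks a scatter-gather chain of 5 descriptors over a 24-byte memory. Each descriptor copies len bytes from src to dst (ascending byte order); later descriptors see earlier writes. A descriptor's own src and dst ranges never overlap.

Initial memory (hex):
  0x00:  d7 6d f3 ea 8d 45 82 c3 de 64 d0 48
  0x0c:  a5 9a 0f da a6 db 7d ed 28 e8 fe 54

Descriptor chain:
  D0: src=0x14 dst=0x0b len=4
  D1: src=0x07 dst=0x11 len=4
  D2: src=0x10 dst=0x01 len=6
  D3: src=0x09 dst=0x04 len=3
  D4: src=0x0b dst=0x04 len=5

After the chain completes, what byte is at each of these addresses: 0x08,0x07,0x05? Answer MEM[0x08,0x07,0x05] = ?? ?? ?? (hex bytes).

#0 dst[0x0b+4] := {0x28,0xe8,0xfe,0x54}
#1 dst[0x11+4] := {0xc3,0xde,0x64,0xd0}
#2 dst[0x01+6] := {0xa6,0xc3,0xde,0x64,0xd0,0xe8}
#3 dst[0x04+3] := {0x64,0xd0,0x28}
#4 dst[0x04+5] := {0x28,0xe8,0xfe,0x54,0xda}
query mem[0x08]=0xda, mem[0x07]=0x54, mem[0x05]=0xe8

MEM[0x08,0x07,0x05] = da 54 e8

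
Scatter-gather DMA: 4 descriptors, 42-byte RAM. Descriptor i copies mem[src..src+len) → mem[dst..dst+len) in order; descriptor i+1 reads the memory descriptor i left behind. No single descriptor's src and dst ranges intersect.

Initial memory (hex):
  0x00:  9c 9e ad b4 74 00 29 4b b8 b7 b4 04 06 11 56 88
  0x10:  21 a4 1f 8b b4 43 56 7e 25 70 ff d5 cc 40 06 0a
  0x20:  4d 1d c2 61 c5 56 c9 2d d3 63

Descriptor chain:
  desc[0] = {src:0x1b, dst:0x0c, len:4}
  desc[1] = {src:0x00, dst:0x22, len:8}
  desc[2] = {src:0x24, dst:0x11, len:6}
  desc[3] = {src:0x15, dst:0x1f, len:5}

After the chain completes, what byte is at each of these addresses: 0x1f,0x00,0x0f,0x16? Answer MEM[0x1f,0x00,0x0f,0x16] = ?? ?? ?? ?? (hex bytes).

MEM[0x1f,0x00,0x0f,0x16] = 29 9c 06 4b

[0] 0x1b->0x0c len=4 : d5 cc 40 06
[1] 0x00->0x22 len=8 : 9c 9e ad b4 74 00 29 4b
[2] 0x24->0x11 len=6 : ad b4 74 00 29 4b
[3] 0x15->0x1f len=5 : 29 4b 7e 25 70
query mem[0x1f]=0x29, mem[0x00]=0x9c, mem[0x0f]=0x06, mem[0x16]=0x4b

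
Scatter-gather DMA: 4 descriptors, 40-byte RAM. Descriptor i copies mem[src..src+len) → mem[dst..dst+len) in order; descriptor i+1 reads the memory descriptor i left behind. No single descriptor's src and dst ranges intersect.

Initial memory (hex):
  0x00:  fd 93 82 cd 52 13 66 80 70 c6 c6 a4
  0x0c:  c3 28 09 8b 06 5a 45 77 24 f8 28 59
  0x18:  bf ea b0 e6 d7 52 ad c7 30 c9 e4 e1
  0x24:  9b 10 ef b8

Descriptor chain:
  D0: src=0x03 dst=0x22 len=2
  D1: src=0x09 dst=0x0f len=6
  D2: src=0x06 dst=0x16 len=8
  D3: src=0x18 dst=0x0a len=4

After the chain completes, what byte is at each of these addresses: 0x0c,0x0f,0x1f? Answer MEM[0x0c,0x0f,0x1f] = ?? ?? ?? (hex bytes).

  after D0: wrote 2B at 0x22 = cd52
  after D1: wrote 6B at 0x0f = c6c6a4c32809
  after D2: wrote 8B at 0x16 = 668070c6c6a4c328
  after D3: wrote 4B at 0x0a = 70c6c6a4
query mem[0x0c]=0xc6, mem[0x0f]=0xc6, mem[0x1f]=0xc7

MEM[0x0c,0x0f,0x1f] = c6 c6 c7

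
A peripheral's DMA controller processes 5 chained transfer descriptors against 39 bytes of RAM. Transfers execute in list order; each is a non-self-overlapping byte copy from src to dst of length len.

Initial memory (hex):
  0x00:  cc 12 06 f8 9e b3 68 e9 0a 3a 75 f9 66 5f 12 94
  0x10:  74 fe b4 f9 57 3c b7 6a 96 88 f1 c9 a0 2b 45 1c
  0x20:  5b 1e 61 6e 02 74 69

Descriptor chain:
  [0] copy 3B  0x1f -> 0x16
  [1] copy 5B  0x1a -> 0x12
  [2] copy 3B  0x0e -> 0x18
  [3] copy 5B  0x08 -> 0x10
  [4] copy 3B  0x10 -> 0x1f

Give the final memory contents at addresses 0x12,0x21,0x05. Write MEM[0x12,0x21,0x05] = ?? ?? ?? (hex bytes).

MEM[0x12,0x21,0x05] = 75 75 b3

[0] 0x1f->0x16 len=3 : 1c 5b 1e
[1] 0x1a->0x12 len=5 : f1 c9 a0 2b 45
[2] 0x0e->0x18 len=3 : 12 94 74
[3] 0x08->0x10 len=5 : 0a 3a 75 f9 66
[4] 0x10->0x1f len=3 : 0a 3a 75
query mem[0x12]=0x75, mem[0x21]=0x75, mem[0x05]=0xb3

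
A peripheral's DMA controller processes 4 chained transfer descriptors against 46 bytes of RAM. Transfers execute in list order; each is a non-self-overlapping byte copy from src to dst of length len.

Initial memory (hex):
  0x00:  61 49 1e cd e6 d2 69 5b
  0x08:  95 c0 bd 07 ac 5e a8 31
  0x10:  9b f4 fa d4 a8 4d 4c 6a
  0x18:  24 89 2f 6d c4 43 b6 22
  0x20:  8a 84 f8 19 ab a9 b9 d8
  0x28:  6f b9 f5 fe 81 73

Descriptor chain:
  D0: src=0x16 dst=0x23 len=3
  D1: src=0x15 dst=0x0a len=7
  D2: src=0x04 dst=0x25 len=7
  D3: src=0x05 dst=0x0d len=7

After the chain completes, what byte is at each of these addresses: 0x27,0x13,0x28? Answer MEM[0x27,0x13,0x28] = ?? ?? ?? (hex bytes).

MEM[0x27,0x13,0x28] = 69 4c 5b

#0 dst[0x23+3] := {0x4c,0x6a,0x24}
#1 dst[0x0a+7] := {0x4d,0x4c,0x6a,0x24,0x89,0x2f,0x6d}
#2 dst[0x25+7] := {0xe6,0xd2,0x69,0x5b,0x95,0xc0,0x4d}
#3 dst[0x0d+7] := {0xd2,0x69,0x5b,0x95,0xc0,0x4d,0x4c}
query mem[0x27]=0x69, mem[0x13]=0x4c, mem[0x28]=0x5b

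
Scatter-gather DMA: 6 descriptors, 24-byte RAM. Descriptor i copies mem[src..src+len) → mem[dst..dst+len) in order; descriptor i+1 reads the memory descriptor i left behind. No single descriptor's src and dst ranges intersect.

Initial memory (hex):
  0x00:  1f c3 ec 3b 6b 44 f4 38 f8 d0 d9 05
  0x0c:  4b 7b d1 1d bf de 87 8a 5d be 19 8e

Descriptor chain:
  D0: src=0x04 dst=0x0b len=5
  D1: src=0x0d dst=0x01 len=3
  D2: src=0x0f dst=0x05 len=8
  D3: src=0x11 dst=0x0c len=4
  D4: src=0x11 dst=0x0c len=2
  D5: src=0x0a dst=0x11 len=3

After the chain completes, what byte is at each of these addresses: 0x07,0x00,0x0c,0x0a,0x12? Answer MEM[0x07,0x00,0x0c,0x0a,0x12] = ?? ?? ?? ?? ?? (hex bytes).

MEM[0x07,0x00,0x0c,0x0a,0x12] = de 1f de 5d be

[0] 0x04->0x0b len=5 : 6b 44 f4 38 f8
[1] 0x0d->0x01 len=3 : f4 38 f8
[2] 0x0f->0x05 len=8 : f8 bf de 87 8a 5d be 19
[3] 0x11->0x0c len=4 : de 87 8a 5d
[4] 0x11->0x0c len=2 : de 87
[5] 0x0a->0x11 len=3 : 5d be de
query mem[0x07]=0xde, mem[0x00]=0x1f, mem[0x0c]=0xde, mem[0x0a]=0x5d, mem[0x12]=0xbe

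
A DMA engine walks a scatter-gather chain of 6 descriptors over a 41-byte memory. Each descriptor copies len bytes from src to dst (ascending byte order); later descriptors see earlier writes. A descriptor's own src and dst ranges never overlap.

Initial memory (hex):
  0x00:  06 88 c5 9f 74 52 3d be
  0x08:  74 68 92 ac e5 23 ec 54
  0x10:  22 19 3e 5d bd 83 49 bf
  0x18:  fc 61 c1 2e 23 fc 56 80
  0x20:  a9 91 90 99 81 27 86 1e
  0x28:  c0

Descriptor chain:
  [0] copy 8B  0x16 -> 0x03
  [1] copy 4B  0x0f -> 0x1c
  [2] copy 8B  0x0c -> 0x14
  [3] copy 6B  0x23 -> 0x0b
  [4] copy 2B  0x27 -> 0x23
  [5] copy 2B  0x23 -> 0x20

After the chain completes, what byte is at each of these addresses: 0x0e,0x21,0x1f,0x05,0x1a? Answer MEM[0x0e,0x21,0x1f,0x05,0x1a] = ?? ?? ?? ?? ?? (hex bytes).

  after D0: wrote 8B at 0x03 = 49bffc61c12e23fc
  after D1: wrote 4B at 0x1c = 5422193e
  after D2: wrote 8B at 0x14 = e523ec5422193e5d
  after D3: wrote 6B at 0x0b = 998127861ec0
  after D4: wrote 2B at 0x23 = 1ec0
  after D5: wrote 2B at 0x20 = 1ec0
query mem[0x0e]=0x86, mem[0x21]=0xc0, mem[0x1f]=0x3e, mem[0x05]=0xfc, mem[0x1a]=0x3e

MEM[0x0e,0x21,0x1f,0x05,0x1a] = 86 c0 3e fc 3e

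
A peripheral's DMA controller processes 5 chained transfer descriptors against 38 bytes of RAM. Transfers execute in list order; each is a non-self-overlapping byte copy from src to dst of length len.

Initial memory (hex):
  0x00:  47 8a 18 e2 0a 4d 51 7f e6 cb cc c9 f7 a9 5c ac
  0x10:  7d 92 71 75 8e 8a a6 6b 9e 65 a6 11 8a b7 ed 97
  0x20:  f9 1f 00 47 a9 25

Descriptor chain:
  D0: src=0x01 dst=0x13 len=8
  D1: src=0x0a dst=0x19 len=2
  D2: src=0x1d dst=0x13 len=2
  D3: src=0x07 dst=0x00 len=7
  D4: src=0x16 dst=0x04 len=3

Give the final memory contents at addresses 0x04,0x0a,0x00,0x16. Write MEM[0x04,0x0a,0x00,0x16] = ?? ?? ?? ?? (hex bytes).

MEM[0x04,0x0a,0x00,0x16] = 0a cc 7f 0a

#0 dst[0x13+8] := {0x8a,0x18,0xe2,0x0a,0x4d,0x51,0x7f,0xe6}
#1 dst[0x19+2] := {0xcc,0xc9}
#2 dst[0x13+2] := {0xb7,0xed}
#3 dst[0x00+7] := {0x7f,0xe6,0xcb,0xcc,0xc9,0xf7,0xa9}
#4 dst[0x04+3] := {0x0a,0x4d,0x51}
query mem[0x04]=0x0a, mem[0x0a]=0xcc, mem[0x00]=0x7f, mem[0x16]=0x0a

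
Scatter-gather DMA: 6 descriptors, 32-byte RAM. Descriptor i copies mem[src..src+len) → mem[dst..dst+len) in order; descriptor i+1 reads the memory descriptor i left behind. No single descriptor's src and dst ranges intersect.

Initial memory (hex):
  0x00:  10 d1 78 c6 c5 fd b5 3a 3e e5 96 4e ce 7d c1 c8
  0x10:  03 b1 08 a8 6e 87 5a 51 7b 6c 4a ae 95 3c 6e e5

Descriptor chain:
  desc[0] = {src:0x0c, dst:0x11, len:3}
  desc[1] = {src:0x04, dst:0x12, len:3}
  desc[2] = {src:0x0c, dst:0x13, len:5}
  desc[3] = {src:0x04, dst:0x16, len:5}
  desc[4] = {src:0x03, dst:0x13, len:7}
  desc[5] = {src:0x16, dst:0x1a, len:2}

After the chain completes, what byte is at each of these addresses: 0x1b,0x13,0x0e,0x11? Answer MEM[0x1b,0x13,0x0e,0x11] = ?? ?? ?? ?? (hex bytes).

MEM[0x1b,0x13,0x0e,0x11] = 3a c6 c1 ce

  after D0: wrote 3B at 0x11 = ce7dc1
  after D1: wrote 3B at 0x12 = c5fdb5
  after D2: wrote 5B at 0x13 = ce7dc1c803
  after D3: wrote 5B at 0x16 = c5fdb53a3e
  after D4: wrote 7B at 0x13 = c6c5fdb53a3ee5
  after D5: wrote 2B at 0x1a = b53a
query mem[0x1b]=0x3a, mem[0x13]=0xc6, mem[0x0e]=0xc1, mem[0x11]=0xce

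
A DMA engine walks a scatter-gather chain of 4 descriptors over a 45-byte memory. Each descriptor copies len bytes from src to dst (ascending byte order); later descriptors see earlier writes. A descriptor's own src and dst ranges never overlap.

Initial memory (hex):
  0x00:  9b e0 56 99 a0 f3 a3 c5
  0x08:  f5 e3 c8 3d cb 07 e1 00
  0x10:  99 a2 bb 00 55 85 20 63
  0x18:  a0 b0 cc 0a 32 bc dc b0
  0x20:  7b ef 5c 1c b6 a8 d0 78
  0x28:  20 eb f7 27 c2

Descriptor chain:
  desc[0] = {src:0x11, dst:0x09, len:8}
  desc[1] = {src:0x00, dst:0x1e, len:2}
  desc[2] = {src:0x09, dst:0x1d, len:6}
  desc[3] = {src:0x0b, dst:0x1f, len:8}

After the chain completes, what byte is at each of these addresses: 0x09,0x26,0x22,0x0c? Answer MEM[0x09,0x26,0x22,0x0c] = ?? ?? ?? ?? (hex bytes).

MEM[0x09,0x26,0x22,0x0c] = a2 bb 20 55

D0: mem[0x09..0x10] <- [a2 bb 00 55 85 20 63 a0]
D1: mem[0x1e..0x1f] <- [9b e0]
D2: mem[0x1d..0x22] <- [a2 bb 00 55 85 20]
D3: mem[0x1f..0x26] <- [00 55 85 20 63 a0 a2 bb]
query mem[0x09]=0xa2, mem[0x26]=0xbb, mem[0x22]=0x20, mem[0x0c]=0x55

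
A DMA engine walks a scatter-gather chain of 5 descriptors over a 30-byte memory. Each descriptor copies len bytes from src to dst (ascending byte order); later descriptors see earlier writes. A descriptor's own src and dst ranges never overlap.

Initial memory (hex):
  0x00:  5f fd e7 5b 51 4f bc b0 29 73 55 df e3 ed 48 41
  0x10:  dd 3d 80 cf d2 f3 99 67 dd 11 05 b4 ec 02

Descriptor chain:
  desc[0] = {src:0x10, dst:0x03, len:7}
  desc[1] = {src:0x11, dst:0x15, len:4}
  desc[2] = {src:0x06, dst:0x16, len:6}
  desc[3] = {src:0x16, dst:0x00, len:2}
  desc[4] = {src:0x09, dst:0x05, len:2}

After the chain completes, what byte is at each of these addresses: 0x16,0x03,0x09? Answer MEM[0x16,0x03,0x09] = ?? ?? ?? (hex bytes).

MEM[0x16,0x03,0x09] = cf dd 99

D0: mem[0x03..0x09] <- [dd 3d 80 cf d2 f3 99]
D1: mem[0x15..0x18] <- [3d 80 cf d2]
D2: mem[0x16..0x1b] <- [cf d2 f3 99 55 df]
D3: mem[0x00..0x01] <- [cf d2]
D4: mem[0x05..0x06] <- [99 55]
query mem[0x16]=0xcf, mem[0x03]=0xdd, mem[0x09]=0x99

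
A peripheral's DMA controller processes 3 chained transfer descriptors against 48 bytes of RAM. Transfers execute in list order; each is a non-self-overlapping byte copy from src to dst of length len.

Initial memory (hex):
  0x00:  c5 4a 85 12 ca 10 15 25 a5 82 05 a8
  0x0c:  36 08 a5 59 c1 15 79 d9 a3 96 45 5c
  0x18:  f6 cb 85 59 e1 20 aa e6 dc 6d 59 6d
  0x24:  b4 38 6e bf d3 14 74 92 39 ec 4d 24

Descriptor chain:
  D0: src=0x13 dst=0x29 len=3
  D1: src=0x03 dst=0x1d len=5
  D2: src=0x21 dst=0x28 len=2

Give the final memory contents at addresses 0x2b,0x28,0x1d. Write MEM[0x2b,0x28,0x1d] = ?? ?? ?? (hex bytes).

#0 dst[0x29+3] := {0xd9,0xa3,0x96}
#1 dst[0x1d+5] := {0x12,0xca,0x10,0x15,0x25}
#2 dst[0x28+2] := {0x25,0x59}
query mem[0x2b]=0x96, mem[0x28]=0x25, mem[0x1d]=0x12

MEM[0x2b,0x28,0x1d] = 96 25 12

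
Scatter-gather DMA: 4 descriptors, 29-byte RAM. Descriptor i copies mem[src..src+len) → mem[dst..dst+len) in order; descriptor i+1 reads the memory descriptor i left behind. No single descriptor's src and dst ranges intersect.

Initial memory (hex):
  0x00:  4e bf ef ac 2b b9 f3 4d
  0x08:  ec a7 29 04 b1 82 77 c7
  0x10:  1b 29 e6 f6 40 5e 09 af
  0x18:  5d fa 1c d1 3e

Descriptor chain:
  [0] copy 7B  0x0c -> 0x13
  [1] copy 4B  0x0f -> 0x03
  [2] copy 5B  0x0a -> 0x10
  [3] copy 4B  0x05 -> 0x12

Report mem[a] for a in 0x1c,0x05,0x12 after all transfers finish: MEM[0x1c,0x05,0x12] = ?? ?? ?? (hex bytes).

MEM[0x1c,0x05,0x12] = 3e 29 29

D0: mem[0x13..0x19] <- [b1 82 77 c7 1b 29 e6]
D1: mem[0x03..0x06] <- [c7 1b 29 e6]
D2: mem[0x10..0x14] <- [29 04 b1 82 77]
D3: mem[0x12..0x15] <- [29 e6 4d ec]
query mem[0x1c]=0x3e, mem[0x05]=0x29, mem[0x12]=0x29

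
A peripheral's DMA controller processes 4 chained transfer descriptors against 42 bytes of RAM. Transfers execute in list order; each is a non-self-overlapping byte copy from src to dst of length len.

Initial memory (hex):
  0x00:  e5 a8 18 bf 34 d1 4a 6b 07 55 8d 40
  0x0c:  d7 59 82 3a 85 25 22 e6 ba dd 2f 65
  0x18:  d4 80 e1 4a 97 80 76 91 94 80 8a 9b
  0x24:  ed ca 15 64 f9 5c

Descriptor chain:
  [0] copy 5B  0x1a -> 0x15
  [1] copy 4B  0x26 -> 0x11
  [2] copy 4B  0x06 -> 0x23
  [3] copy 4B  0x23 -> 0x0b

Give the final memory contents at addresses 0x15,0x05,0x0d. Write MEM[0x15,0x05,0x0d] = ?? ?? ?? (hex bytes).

MEM[0x15,0x05,0x0d] = e1 d1 07

  after D0: wrote 5B at 0x15 = e14a978076
  after D1: wrote 4B at 0x11 = 1564f95c
  after D2: wrote 4B at 0x23 = 4a6b0755
  after D3: wrote 4B at 0x0b = 4a6b0755
query mem[0x15]=0xe1, mem[0x05]=0xd1, mem[0x0d]=0x07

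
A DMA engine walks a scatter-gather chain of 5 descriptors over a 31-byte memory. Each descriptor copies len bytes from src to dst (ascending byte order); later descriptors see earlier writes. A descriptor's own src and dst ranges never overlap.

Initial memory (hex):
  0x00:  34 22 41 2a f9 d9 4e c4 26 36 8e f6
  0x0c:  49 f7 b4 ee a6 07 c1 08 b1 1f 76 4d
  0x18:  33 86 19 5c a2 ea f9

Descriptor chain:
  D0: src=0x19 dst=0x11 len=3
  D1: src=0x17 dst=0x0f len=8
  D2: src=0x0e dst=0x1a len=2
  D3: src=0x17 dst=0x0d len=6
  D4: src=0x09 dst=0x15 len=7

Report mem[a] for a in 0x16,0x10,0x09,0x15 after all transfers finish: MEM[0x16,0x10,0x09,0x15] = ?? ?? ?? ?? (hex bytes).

  after D0: wrote 3B at 0x11 = 86195c
  after D1: wrote 8B at 0x0f = 4d3386195ca2eaf9
  after D2: wrote 2B at 0x1a = b44d
  after D3: wrote 6B at 0x0d = 4d3386b44da2
  after D4: wrote 7B at 0x15 = 368ef6494d3386
query mem[0x16]=0x8e, mem[0x10]=0xb4, mem[0x09]=0x36, mem[0x15]=0x36

MEM[0x16,0x10,0x09,0x15] = 8e b4 36 36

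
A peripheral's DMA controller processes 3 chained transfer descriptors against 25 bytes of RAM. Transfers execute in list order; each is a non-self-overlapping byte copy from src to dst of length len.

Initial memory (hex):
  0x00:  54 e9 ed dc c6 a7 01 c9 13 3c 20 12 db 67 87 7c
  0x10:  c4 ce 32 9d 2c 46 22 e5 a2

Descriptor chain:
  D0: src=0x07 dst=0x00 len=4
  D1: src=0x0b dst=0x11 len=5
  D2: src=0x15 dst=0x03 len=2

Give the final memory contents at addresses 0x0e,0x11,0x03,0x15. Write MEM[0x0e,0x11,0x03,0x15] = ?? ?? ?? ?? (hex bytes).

MEM[0x0e,0x11,0x03,0x15] = 87 12 7c 7c

D0: mem[0x00..0x03] <- [c9 13 3c 20]
D1: mem[0x11..0x15] <- [12 db 67 87 7c]
D2: mem[0x03..0x04] <- [7c 22]
query mem[0x0e]=0x87, mem[0x11]=0x12, mem[0x03]=0x7c, mem[0x15]=0x7c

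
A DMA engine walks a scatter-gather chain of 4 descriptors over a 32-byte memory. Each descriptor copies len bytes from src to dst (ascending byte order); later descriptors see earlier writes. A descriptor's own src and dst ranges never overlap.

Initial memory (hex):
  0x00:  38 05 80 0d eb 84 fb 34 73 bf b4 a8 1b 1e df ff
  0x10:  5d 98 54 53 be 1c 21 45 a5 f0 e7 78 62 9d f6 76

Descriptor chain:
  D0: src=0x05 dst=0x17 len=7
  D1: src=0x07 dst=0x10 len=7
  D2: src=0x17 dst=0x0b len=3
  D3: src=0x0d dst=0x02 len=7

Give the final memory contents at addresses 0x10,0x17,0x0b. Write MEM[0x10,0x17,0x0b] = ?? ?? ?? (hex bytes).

MEM[0x10,0x17,0x0b] = 34 84 84

#0 dst[0x17+7] := {0x84,0xfb,0x34,0x73,0xbf,0xb4,0xa8}
#1 dst[0x10+7] := {0x34,0x73,0xbf,0xb4,0xa8,0x1b,0x1e}
#2 dst[0x0b+3] := {0x84,0xfb,0x34}
#3 dst[0x02+7] := {0x34,0xdf,0xff,0x34,0x73,0xbf,0xb4}
query mem[0x10]=0x34, mem[0x17]=0x84, mem[0x0b]=0x84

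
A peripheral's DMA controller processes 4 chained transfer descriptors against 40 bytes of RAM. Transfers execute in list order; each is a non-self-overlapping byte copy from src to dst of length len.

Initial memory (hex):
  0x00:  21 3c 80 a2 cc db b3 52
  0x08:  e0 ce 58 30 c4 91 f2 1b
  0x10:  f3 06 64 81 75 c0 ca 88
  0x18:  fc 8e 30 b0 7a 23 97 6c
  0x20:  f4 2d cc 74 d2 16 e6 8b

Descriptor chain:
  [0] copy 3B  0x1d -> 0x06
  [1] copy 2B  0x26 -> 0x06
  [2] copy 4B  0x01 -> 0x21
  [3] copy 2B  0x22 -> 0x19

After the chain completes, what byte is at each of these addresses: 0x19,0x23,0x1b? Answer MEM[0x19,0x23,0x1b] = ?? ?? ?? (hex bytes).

[0] 0x1d->0x06 len=3 : 23 97 6c
[1] 0x26->0x06 len=2 : e6 8b
[2] 0x01->0x21 len=4 : 3c 80 a2 cc
[3] 0x22->0x19 len=2 : 80 a2
query mem[0x19]=0x80, mem[0x23]=0xa2, mem[0x1b]=0xb0

MEM[0x19,0x23,0x1b] = 80 a2 b0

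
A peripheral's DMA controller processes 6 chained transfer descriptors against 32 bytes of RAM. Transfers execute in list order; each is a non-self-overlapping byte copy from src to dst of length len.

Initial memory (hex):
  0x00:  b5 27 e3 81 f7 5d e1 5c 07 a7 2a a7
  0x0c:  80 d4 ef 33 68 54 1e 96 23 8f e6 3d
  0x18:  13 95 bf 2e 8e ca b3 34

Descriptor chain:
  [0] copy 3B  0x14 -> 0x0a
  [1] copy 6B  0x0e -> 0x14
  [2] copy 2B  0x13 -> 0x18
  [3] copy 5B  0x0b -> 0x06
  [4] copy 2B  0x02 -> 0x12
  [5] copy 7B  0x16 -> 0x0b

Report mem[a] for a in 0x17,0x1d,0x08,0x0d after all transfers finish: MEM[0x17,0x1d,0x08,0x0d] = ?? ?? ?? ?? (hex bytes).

MEM[0x17,0x1d,0x08,0x0d] = 54 ca d4 96

  after D0: wrote 3B at 0x0a = 238fe6
  after D1: wrote 6B at 0x14 = ef3368541e96
  after D2: wrote 2B at 0x18 = 96ef
  after D3: wrote 5B at 0x06 = 8fe6d4ef33
  after D4: wrote 2B at 0x12 = e381
  after D5: wrote 7B at 0x0b = 685496efbf2e8e
query mem[0x17]=0x54, mem[0x1d]=0xca, mem[0x08]=0xd4, mem[0x0d]=0x96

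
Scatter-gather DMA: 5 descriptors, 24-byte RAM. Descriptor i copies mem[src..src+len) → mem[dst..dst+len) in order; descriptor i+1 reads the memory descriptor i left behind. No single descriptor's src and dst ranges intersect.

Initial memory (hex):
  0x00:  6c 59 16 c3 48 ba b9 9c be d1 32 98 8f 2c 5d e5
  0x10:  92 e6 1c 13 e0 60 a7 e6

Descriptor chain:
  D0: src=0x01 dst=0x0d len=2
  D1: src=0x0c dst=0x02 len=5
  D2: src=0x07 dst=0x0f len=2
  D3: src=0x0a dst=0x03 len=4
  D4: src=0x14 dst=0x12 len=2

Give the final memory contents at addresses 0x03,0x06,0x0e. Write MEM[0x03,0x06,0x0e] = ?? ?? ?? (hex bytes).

[0] 0x01->0x0d len=2 : 59 16
[1] 0x0c->0x02 len=5 : 8f 59 16 e5 92
[2] 0x07->0x0f len=2 : 9c be
[3] 0x0a->0x03 len=4 : 32 98 8f 59
[4] 0x14->0x12 len=2 : e0 60
query mem[0x03]=0x32, mem[0x06]=0x59, mem[0x0e]=0x16

MEM[0x03,0x06,0x0e] = 32 59 16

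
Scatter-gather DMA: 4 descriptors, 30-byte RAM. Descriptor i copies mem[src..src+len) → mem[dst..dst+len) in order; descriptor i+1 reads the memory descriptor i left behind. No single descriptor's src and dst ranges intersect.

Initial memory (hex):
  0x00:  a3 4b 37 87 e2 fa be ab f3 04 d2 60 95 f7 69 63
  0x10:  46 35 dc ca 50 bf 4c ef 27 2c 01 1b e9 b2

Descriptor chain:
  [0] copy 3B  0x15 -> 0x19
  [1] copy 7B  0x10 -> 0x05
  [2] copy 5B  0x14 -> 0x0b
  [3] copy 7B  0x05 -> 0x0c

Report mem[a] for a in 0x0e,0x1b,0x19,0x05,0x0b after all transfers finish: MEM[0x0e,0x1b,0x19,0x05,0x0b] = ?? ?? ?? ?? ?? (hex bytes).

  after D0: wrote 3B at 0x19 = bf4cef
  after D1: wrote 7B at 0x05 = 4635dcca50bf4c
  after D2: wrote 5B at 0x0b = 50bf4cef27
  after D3: wrote 7B at 0x0c = 4635dcca50bf50
query mem[0x0e]=0xdc, mem[0x1b]=0xef, mem[0x19]=0xbf, mem[0x05]=0x46, mem[0x0b]=0x50

MEM[0x0e,0x1b,0x19,0x05,0x0b] = dc ef bf 46 50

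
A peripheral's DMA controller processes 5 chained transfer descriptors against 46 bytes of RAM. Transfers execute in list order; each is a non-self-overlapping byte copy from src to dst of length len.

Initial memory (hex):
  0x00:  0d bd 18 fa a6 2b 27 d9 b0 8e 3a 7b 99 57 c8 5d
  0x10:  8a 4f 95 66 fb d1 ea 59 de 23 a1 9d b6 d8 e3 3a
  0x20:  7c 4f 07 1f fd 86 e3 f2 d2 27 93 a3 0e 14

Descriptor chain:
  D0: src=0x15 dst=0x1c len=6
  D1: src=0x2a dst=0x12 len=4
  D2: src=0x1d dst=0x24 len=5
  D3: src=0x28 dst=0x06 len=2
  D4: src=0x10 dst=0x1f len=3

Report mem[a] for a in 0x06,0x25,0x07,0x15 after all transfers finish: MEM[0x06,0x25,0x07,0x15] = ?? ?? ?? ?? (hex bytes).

MEM[0x06,0x25,0x07,0x15] = a1 59 27 14

D0: mem[0x1c..0x21] <- [d1 ea 59 de 23 a1]
D1: mem[0x12..0x15] <- [93 a3 0e 14]
D2: mem[0x24..0x28] <- [ea 59 de 23 a1]
D3: mem[0x06..0x07] <- [a1 27]
D4: mem[0x1f..0x21] <- [8a 4f 93]
query mem[0x06]=0xa1, mem[0x25]=0x59, mem[0x07]=0x27, mem[0x15]=0x14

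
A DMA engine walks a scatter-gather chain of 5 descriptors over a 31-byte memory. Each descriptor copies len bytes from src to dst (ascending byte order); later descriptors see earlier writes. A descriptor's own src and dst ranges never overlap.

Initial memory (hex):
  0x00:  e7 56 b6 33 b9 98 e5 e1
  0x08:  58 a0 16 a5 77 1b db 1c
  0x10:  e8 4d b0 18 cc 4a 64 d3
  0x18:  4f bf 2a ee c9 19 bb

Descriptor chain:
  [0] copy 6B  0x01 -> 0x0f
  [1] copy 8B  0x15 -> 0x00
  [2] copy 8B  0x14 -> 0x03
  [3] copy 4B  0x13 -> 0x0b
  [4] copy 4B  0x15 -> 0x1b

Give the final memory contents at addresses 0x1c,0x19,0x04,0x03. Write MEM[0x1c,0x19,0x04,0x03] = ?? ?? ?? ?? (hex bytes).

#0 dst[0x0f+6] := {0x56,0xb6,0x33,0xb9,0x98,0xe5}
#1 dst[0x00+8] := {0x4a,0x64,0xd3,0x4f,0xbf,0x2a,0xee,0xc9}
#2 dst[0x03+8] := {0xe5,0x4a,0x64,0xd3,0x4f,0xbf,0x2a,0xee}
#3 dst[0x0b+4] := {0x98,0xe5,0x4a,0x64}
#4 dst[0x1b+4] := {0x4a,0x64,0xd3,0x4f}
query mem[0x1c]=0x64, mem[0x19]=0xbf, mem[0x04]=0x4a, mem[0x03]=0xe5

MEM[0x1c,0x19,0x04,0x03] = 64 bf 4a e5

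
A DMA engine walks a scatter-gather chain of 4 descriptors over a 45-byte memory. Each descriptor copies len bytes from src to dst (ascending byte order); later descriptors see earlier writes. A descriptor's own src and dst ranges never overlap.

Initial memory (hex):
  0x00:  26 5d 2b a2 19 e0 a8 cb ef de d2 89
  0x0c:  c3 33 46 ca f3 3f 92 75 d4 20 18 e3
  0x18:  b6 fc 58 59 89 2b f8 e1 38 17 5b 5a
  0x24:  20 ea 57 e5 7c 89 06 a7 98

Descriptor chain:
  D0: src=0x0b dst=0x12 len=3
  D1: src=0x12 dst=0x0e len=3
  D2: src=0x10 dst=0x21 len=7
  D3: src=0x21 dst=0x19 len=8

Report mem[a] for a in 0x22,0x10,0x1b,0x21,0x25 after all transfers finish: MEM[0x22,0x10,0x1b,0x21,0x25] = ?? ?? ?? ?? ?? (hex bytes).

MEM[0x22,0x10,0x1b,0x21,0x25] = 3f 33 89 33 33

  after D0: wrote 3B at 0x12 = 89c333
  after D1: wrote 3B at 0x0e = 89c333
  after D2: wrote 7B at 0x21 = 333f89c3332018
  after D3: wrote 8B at 0x19 = 333f89c33320187c
query mem[0x22]=0x3f, mem[0x10]=0x33, mem[0x1b]=0x89, mem[0x21]=0x33, mem[0x25]=0x33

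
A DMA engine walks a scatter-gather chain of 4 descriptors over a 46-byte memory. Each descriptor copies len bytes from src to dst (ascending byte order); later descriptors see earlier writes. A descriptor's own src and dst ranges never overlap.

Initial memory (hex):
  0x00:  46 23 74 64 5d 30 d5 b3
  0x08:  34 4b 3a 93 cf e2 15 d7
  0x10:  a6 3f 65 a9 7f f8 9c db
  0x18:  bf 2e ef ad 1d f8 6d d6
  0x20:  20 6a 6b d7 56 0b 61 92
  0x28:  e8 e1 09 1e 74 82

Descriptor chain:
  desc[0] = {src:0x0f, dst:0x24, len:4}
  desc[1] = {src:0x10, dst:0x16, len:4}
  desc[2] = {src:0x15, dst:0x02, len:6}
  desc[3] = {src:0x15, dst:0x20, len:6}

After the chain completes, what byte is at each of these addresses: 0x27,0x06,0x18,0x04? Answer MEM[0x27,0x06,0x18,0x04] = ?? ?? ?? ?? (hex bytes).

MEM[0x27,0x06,0x18,0x04] = 65 a9 65 3f

  after D0: wrote 4B at 0x24 = d7a63f65
  after D1: wrote 4B at 0x16 = a63f65a9
  after D2: wrote 6B at 0x02 = f8a63f65a9ef
  after D3: wrote 6B at 0x20 = f8a63f65a9ef
query mem[0x27]=0x65, mem[0x06]=0xa9, mem[0x18]=0x65, mem[0x04]=0x3f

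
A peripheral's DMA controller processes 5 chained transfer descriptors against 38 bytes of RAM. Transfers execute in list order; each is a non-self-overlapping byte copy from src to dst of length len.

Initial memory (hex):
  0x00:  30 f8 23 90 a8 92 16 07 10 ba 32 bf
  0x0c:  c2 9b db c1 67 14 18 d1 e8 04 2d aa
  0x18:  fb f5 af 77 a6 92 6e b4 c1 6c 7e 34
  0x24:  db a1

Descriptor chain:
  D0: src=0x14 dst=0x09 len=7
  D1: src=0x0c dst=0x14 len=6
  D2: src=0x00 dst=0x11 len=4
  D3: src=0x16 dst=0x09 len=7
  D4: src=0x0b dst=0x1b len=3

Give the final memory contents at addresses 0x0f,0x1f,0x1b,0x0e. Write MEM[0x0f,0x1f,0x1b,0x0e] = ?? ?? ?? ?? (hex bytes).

MEM[0x0f,0x1f,0x1b,0x0e] = a6 b4 67 77

[0] 0x14->0x09 len=7 : e8 04 2d aa fb f5 af
[1] 0x0c->0x14 len=6 : aa fb f5 af 67 14
[2] 0x00->0x11 len=4 : 30 f8 23 90
[3] 0x16->0x09 len=7 : f5 af 67 14 af 77 a6
[4] 0x0b->0x1b len=3 : 67 14 af
query mem[0x0f]=0xa6, mem[0x1f]=0xb4, mem[0x1b]=0x67, mem[0x0e]=0x77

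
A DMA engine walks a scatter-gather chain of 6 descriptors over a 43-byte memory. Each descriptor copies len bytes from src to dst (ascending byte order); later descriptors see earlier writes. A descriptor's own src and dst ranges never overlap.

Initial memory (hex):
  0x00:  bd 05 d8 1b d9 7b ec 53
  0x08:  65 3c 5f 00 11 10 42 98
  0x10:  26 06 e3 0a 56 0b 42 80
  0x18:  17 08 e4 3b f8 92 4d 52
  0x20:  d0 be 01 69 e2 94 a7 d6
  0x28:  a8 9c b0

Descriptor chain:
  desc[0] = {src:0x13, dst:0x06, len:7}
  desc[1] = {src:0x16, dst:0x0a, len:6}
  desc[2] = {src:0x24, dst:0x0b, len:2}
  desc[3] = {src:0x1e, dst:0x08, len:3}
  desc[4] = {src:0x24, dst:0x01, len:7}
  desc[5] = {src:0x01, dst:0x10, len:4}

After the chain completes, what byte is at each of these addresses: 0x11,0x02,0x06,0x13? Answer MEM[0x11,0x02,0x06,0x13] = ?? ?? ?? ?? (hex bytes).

MEM[0x11,0x02,0x06,0x13] = 94 94 9c d6

[0] 0x13->0x06 len=7 : 0a 56 0b 42 80 17 08
[1] 0x16->0x0a len=6 : 42 80 17 08 e4 3b
[2] 0x24->0x0b len=2 : e2 94
[3] 0x1e->0x08 len=3 : 4d 52 d0
[4] 0x24->0x01 len=7 : e2 94 a7 d6 a8 9c b0
[5] 0x01->0x10 len=4 : e2 94 a7 d6
query mem[0x11]=0x94, mem[0x02]=0x94, mem[0x06]=0x9c, mem[0x13]=0xd6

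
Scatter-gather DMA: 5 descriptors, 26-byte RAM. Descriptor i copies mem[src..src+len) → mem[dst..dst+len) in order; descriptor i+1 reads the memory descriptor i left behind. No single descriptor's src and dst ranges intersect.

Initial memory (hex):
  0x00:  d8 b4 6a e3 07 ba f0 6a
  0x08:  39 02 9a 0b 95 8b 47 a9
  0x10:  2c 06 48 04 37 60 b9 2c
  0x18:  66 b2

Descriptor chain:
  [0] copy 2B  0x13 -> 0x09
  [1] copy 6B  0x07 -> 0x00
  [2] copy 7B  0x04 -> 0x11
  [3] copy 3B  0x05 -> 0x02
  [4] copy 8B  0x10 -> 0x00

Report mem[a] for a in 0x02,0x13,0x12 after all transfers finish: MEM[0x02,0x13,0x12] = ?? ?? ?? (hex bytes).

MEM[0x02,0x13,0x12] = 95 f0 95

  after D0: wrote 2B at 0x09 = 0437
  after D1: wrote 6B at 0x00 = 6a3904370b95
  after D2: wrote 7B at 0x11 = 0b95f06a390437
  after D3: wrote 3B at 0x02 = 95f06a
  after D4: wrote 8B at 0x00 = 2c0b95f06a390437
query mem[0x02]=0x95, mem[0x13]=0xf0, mem[0x12]=0x95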